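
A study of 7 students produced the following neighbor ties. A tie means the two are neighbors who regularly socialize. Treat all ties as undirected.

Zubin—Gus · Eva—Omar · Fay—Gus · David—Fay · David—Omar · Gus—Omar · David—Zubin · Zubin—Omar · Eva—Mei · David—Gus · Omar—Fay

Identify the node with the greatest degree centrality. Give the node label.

Degrees — David:4, Eva:2, Fay:3, Gus:4, Mei:1, Omar:5, Zubin:3.
The maximum is 5, attained only by Omar.

Omar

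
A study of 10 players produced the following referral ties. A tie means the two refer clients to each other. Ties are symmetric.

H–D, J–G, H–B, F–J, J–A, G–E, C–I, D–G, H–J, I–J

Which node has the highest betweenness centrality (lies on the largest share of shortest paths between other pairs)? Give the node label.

J

Unnormalized betweenness of each node: A:0, B:0, C:0, D:2, E:0, F:0, G:21/2, H:21/2, I:8, J:27.
J has the largest value, 27, making it the main broker — the node through which the most shortest paths run.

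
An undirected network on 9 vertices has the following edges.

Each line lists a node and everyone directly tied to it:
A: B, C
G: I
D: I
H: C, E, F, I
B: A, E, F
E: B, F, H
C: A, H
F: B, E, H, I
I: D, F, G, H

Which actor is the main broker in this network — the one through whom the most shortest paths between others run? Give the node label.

I

Unnormalized betweenness of each node: A:1, B:7/2, C:5/2, D:0, E:1/2, F:13/2, G:0, H:8, I:13.
I has the largest value, 13, making it the main broker — the node through which the most shortest paths run.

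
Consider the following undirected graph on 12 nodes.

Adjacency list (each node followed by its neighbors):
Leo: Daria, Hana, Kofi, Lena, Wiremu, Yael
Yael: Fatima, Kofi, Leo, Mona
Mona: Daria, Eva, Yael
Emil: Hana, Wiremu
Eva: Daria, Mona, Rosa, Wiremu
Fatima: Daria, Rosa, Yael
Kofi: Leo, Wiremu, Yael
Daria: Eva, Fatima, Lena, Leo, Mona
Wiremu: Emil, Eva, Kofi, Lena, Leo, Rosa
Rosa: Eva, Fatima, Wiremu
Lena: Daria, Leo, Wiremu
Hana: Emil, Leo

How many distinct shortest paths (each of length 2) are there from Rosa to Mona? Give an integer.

1

The shortest distance is 2, and the only length-2 path is Rosa–Eva–Mona. So there is exactly 1 shortest path.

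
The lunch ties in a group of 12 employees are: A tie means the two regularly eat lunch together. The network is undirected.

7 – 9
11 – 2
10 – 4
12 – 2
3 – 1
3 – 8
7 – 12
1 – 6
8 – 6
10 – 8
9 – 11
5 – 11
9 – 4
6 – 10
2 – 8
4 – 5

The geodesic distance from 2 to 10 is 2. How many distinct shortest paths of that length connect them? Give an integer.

1

The shortest distance is 2, and the only length-2 path is 2–8–10. So there is exactly 1 shortest path.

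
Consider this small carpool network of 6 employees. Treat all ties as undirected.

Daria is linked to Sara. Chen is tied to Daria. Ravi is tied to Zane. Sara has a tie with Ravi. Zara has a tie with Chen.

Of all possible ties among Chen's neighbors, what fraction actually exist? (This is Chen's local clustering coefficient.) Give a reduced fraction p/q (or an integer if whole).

Chen's neighbors: Daria and Zara (k = 2).
Possible neighbor pairs: C(2,2) = 1. Edges among them: none → e = 0.
Clustering(Chen) = 0/1.

0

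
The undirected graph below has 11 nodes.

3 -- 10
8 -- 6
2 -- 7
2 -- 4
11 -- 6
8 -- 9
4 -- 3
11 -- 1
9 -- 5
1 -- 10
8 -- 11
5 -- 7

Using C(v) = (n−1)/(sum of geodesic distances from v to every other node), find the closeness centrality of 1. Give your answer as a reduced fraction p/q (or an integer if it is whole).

10/27

Distances from 1: 2:4, 3:2, 4:3, 5:4, 6:2, 7:5, 8:2, 9:3, 10:1, 11:1. Sum = 27.
n = 11, so closeness = 10/27.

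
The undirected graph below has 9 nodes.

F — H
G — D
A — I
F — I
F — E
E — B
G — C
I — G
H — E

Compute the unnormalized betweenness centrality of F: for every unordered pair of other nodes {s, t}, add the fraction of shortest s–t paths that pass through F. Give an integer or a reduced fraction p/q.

Pairs whose geodesics pass through F — I–B: 1; I–H: 1; I–E: 1; G–B: 1; G–H: 1; G–E: 1; B–A: 1; B–D: 1; B–C: 1; A–H: 1; A–E: 1; D–H: 1; D–E: 1; C–H: 1 … (+1 more pairs).
All other pairs contribute 0.
Summing the contributions gives betweenness(F) = 15.

15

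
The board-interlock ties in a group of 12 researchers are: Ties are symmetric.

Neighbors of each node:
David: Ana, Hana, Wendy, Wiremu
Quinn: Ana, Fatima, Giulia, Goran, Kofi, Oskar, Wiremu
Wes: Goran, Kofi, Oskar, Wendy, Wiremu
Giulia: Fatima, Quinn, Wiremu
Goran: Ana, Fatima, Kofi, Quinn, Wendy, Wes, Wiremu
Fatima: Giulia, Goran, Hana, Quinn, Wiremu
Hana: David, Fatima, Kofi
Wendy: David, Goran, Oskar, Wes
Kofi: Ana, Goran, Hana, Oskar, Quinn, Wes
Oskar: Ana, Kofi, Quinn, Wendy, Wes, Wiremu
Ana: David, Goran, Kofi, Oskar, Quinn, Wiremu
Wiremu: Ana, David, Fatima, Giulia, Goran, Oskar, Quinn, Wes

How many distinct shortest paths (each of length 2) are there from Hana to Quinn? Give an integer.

The shortest distance is 2. The length-2 paths are: Hana–Fatima–Quinn; Hana–Kofi–Quinn.
That gives 2 distinct shortest paths.

2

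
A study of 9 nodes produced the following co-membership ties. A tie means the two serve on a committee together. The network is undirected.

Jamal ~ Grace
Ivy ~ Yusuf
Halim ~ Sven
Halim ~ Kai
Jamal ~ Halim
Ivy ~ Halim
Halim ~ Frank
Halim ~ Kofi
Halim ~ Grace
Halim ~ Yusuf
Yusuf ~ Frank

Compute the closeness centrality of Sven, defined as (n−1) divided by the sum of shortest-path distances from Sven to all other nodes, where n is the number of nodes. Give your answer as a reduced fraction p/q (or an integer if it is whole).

Distances from Sven: Frank:2, Grace:2, Halim:1, Ivy:2, Jamal:2, Kai:2, Kofi:2, Yusuf:2. Sum = 15.
n = 9, so closeness = 8/15.

8/15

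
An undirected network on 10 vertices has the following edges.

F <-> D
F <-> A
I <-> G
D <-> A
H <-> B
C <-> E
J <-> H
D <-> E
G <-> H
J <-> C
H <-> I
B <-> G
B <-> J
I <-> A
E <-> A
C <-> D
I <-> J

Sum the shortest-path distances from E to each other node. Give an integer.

18

Distances from E: A:1, B:3, C:1, D:1, F:2, G:3, H:3, I:2, J:2.
Sum = 1 + 3 + 1 + 1 + 2 + 3 + 3 + 2 + 2 = 18.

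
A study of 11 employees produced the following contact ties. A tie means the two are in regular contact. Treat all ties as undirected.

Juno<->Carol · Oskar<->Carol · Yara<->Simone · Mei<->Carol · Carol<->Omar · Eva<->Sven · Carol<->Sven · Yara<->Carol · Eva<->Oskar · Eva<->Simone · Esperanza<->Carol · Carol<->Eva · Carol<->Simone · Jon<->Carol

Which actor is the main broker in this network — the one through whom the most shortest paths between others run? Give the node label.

Unnormalized betweenness of each node: Carol:39, Esperanza:0, Eva:3/2, Jon:0, Juno:0, Mei:0, Omar:0, Oskar:0, Simone:1/2, Sven:0, Yara:0.
Carol has the largest value, 39, making it the main broker — the node through which the most shortest paths run.

Carol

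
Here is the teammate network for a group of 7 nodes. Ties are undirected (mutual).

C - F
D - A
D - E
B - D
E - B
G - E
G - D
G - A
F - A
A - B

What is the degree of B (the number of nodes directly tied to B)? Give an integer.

B is directly tied to A, D, and E. That is 3 neighbors, so the degree of B is 3.

3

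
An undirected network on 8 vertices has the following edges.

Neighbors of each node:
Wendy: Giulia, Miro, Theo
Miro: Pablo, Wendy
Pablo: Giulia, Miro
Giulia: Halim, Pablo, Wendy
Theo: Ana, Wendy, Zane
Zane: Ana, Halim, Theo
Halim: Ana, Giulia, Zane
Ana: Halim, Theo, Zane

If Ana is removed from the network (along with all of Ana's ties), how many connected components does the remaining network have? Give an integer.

Ana's neighbors (Halim, Theo, and Zane) remain reachable from one another through other ties, so the rest of the network stays in one piece.

1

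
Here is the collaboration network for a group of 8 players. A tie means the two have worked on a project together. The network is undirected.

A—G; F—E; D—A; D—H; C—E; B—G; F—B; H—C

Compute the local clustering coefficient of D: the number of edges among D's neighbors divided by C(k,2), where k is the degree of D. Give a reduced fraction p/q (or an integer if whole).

0

D's neighbors: A and H (k = 2).
Possible neighbor pairs: C(2,2) = 1. Edges among them: none → e = 0.
Clustering(D) = 0/1.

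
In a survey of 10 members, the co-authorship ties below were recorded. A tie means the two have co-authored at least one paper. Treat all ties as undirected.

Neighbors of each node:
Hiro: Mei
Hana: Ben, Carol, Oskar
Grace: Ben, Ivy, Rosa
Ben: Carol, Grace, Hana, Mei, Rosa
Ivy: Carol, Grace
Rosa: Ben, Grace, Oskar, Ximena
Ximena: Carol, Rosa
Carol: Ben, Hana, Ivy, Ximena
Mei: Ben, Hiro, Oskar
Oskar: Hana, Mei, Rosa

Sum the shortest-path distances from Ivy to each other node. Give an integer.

Distances from Ivy: Ben:2, Carol:1, Grace:1, Hana:2, Hiro:4, Mei:3, Oskar:3, Rosa:2, Ximena:2.
Sum = 2 + 1 + 1 + 2 + 4 + 3 + 3 + 2 + 2 = 20.

20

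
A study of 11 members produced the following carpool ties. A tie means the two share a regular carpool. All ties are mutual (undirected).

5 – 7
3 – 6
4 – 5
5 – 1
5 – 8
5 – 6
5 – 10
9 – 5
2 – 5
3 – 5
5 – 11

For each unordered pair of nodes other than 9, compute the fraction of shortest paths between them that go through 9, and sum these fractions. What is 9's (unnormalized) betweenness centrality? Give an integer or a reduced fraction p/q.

No shortest path between any pair of other nodes passes through 9.
Summing the contributions gives betweenness(9) = 0.

0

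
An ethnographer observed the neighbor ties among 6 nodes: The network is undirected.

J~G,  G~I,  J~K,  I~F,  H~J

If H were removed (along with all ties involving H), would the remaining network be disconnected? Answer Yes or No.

Even without H, every remaining node can still reach every other (the residual graph is connected), so H is not a cut vertex.

No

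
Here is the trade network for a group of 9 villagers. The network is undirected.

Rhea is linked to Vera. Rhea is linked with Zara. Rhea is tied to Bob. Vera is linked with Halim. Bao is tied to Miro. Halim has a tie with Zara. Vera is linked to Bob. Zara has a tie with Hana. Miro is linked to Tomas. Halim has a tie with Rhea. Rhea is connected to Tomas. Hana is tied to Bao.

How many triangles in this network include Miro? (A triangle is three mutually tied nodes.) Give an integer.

0

Miro's neighbors are Bao and Tomas, but none of them are tied to each other, so no triangle contains Miro.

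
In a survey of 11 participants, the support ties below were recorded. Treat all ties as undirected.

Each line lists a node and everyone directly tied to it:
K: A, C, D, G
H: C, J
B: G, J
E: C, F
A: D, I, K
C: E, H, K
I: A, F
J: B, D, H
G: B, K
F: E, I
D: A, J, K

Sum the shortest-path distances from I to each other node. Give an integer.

25

Distances from I: A:1, B:4, C:3, D:2, E:2, F:1, G:3, H:4, J:3, K:2.
Sum = 1 + 4 + 3 + 2 + 2 + 1 + 3 + 4 + 3 + 2 = 25.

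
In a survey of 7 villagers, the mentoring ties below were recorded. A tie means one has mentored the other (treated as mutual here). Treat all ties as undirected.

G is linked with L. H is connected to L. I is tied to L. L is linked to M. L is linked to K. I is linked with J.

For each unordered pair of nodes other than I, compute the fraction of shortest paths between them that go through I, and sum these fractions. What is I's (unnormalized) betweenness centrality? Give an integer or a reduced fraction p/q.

Pairs whose geodesics pass through I — J–L: 1; J–G: 1; J–M: 1; J–K: 1; J–H: 1.
All other pairs contribute 0.
Summing the contributions gives betweenness(I) = 5.

5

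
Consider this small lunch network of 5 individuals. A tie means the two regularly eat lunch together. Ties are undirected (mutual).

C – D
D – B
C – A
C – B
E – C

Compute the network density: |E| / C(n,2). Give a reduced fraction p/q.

There are 5 edges and 5 nodes, so the maximum possible is C(5,2) = 10.
Density = 5/10 = 1/2.

1/2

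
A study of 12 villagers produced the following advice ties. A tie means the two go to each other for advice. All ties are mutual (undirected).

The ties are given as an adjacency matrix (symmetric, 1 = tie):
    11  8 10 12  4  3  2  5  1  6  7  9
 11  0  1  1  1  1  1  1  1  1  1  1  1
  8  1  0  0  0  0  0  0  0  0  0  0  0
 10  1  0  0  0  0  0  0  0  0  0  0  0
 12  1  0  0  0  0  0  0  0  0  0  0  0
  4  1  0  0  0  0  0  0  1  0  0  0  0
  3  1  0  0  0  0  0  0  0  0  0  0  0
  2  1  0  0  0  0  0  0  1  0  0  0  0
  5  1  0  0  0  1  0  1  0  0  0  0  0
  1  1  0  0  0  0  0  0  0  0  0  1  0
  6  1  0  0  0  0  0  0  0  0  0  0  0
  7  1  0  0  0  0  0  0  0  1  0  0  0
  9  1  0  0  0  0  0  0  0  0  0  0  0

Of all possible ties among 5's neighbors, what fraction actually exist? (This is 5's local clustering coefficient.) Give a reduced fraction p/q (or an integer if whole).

5's neighbors: 2, 4, and 11 (k = 3).
Possible neighbor pairs: C(3,2) = 3. Edges among them: 2–11, 4–11 → e = 2.
Clustering(5) = 2/3.

2/3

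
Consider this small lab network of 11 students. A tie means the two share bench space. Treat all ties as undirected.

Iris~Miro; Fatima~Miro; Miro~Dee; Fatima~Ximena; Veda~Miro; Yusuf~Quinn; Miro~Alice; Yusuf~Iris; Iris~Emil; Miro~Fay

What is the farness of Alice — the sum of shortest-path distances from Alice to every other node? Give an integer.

24

Distances from Alice: Dee:2, Emil:3, Fatima:2, Fay:2, Iris:2, Miro:1, Quinn:4, Veda:2, Ximena:3, Yusuf:3.
Sum = 2 + 3 + 2 + 2 + 2 + 1 + 4 + 2 + 3 + 3 = 24.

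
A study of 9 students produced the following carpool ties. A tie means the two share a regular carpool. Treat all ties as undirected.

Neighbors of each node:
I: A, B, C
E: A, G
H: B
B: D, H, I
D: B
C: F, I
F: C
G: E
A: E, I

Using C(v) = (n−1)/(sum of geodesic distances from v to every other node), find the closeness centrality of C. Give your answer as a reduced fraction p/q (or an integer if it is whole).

Distances from C: A:2, B:2, D:3, E:3, F:1, G:4, H:3, I:1. Sum = 19.
n = 9, so closeness = 8/19.

8/19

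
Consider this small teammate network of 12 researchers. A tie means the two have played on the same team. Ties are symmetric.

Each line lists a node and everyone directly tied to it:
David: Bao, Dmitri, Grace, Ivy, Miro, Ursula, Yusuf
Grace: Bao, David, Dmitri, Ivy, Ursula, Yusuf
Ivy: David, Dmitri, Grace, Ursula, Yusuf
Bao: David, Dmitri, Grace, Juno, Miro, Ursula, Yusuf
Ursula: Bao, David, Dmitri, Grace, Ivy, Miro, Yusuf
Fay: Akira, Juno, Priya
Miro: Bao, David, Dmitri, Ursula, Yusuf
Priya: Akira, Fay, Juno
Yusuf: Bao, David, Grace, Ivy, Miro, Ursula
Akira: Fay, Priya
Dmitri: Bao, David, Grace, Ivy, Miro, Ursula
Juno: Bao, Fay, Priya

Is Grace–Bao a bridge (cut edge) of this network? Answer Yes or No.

Even without that edge, Grace still reaches Bao via Grace – Ursula – Bao, so the network stays connected. Not a bridge.

No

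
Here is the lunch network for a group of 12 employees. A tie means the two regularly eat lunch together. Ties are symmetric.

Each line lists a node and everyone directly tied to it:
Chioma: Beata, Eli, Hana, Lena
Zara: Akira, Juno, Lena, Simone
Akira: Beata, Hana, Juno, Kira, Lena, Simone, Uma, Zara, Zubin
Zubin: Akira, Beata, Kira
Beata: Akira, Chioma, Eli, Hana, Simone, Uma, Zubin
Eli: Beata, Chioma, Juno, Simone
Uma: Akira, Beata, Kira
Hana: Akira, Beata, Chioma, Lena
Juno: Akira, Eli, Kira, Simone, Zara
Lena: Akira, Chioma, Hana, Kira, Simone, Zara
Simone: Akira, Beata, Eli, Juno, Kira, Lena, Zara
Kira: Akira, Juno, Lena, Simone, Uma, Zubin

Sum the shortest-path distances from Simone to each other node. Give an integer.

15

Distances from Simone: Akira:1, Beata:1, Chioma:2, Eli:1, Hana:2, Juno:1, Kira:1, Lena:1, Uma:2, Zara:1, Zubin:2.
Sum = 1 + 1 + 2 + 1 + 2 + 1 + 1 + 1 + 2 + 1 + 2 = 15.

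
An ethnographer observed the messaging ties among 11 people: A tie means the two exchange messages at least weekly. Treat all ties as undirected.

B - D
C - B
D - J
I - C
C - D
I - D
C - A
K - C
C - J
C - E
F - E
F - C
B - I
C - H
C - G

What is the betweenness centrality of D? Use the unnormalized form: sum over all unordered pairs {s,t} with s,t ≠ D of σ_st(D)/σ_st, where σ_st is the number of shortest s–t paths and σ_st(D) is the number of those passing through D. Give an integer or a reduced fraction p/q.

1

Pairs whose geodesics pass through D — B–J: 1/2; I–J: 1/2.
All other pairs contribute 0.
Summing the contributions gives betweenness(D) = 1.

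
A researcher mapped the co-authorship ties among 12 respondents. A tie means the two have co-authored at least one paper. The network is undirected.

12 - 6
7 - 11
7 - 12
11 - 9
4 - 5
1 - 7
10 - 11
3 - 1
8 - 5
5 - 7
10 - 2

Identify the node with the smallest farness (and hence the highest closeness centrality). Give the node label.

7

Farness (sum of distances to all others) for each node — 1:27, 2:41, 3:37, 4:35, 5:25, 6:37, 7:19, 8:35, 9:33, 10:31, 11:23, 12:27.
The smallest farness is 19, for 7, so 7 has the highest closeness.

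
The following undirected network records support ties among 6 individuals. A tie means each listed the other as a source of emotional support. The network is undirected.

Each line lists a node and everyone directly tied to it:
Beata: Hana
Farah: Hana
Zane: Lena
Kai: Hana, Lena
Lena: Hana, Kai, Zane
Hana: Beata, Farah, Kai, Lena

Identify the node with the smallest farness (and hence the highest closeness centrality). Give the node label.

Hana

Farness (sum of distances to all others) for each node — Beata:10, Farah:10, Hana:6, Kai:8, Lena:7, Zane:11.
The smallest farness is 6, for Hana, so Hana has the highest closeness.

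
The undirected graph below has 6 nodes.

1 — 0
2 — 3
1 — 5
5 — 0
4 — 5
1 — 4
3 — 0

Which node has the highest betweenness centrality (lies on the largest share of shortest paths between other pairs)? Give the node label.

0

Unnormalized betweenness of each node: 0:6, 1:3/2, 2:0, 3:4, 4:0, 5:3/2.
0 has the largest value, 6, making it the main broker — the node through which the most shortest paths run.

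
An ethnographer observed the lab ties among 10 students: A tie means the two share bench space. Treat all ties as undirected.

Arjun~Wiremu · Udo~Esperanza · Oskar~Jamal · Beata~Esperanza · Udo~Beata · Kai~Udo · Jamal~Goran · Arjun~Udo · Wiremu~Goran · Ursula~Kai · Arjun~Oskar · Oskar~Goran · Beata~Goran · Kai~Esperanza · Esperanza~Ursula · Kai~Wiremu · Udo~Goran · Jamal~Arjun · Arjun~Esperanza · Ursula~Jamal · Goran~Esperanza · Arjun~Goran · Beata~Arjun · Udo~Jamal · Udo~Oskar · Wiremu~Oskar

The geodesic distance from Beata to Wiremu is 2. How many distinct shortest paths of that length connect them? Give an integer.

2

The shortest distance is 2. The length-2 paths are: Beata–Arjun–Wiremu; Beata–Goran–Wiremu.
That gives 2 distinct shortest paths.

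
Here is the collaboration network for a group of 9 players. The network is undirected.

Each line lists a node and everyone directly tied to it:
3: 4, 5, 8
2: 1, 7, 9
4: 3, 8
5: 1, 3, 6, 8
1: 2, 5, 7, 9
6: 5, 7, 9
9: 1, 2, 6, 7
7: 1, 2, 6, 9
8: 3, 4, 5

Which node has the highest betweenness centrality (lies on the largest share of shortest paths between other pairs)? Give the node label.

Unnormalized betweenness of each node: 1:8, 2:0, 3:3, 4:0, 5:46/3, 6:4, 7:5/6, 8:3, 9:5/6.
5 has the largest value, 46/3, making it the main broker — the node through which the most shortest paths run.

5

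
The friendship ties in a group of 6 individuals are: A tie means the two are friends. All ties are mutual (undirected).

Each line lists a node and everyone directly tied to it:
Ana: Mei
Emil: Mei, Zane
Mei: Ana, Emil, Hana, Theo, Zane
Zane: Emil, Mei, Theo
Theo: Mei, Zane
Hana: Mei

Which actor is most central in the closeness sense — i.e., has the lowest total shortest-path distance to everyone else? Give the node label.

Mei

Farness (sum of distances to all others) for each node — Ana:9, Emil:8, Hana:9, Mei:5, Theo:8, Zane:7.
The smallest farness is 5, for Mei, so Mei has the highest closeness.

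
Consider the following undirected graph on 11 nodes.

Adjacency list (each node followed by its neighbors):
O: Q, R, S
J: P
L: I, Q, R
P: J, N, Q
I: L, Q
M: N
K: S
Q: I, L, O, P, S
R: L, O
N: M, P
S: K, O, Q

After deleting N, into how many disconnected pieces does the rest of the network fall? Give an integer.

Without N, the remaining ties split the others into: {M}; {I, J, K, L, O, P, Q, R, S}.
That's 2 separate components.

2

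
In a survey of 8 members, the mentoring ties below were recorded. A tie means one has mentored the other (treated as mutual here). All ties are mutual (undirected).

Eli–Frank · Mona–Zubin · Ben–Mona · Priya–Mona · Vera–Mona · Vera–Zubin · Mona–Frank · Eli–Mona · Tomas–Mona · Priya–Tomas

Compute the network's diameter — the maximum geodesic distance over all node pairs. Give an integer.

2

Eccentricity of each node (its greatest distance to any other): Ben:2, Eli:2, Frank:2, Mona:1, Priya:2, Tomas:2, Vera:2, Zubin:2.
The maximum eccentricity is 2, realized for instance by the pair Eli–Priya via Eli – Mona – Priya. So the diameter is 2.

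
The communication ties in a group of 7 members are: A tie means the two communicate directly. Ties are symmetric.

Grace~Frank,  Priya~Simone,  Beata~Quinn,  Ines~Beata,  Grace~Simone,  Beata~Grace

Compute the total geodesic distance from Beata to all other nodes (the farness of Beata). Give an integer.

10

Distances from Beata: Frank:2, Grace:1, Ines:1, Priya:3, Quinn:1, Simone:2.
Sum = 2 + 1 + 1 + 3 + 1 + 2 = 10.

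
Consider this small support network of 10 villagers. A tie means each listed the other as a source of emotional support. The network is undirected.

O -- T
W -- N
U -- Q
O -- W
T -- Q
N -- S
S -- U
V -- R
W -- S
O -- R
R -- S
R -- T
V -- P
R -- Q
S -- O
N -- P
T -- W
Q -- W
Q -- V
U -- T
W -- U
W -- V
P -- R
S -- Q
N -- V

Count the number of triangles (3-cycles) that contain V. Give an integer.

V's neighbors: N, P, Q, R, and W.
Neighbor pairs that are themselves tied: V–N–P; V–N–W; V–P–R; V–Q–R; V–Q–W. Each forms one triangle with V, for 5 in total.

5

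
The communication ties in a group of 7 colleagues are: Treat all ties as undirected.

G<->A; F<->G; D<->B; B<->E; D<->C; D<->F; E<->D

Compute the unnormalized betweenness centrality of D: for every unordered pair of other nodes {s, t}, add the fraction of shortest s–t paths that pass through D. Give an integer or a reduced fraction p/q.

11

Pairs whose geodesics pass through D — B–A: 1; B–F: 1; B–C: 1; B–G: 1; E–A: 1; E–F: 1; E–C: 1; E–G: 1; A–C: 1; F–C: 1; C–G: 1.
All other pairs contribute 0.
Summing the contributions gives betweenness(D) = 11.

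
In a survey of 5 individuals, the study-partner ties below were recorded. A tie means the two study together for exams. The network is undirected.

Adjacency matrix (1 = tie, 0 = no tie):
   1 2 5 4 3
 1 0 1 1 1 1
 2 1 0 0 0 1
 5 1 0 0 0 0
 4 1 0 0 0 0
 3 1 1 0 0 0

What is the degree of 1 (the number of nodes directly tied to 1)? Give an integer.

1 is directly tied to 2, 3, 4, and 5. That is 4 neighbors, so the degree of 1 is 4.

4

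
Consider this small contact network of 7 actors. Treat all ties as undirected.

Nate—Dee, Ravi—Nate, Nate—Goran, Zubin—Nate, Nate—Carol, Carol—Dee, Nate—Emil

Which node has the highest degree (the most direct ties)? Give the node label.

Nate

Degrees — Carol:2, Dee:2, Emil:1, Goran:1, Nate:6, Ravi:1, Zubin:1.
The maximum is 6, attained only by Nate.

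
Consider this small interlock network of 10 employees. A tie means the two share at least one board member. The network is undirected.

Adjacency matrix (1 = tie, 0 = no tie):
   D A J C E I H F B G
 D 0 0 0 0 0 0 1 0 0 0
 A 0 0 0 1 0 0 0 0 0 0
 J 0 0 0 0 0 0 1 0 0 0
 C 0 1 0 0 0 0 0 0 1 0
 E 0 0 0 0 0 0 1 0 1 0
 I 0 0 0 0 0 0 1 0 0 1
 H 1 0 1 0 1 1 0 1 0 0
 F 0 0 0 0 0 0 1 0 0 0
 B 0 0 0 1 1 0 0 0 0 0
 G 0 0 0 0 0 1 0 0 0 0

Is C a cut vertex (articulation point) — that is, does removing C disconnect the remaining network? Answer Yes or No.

Yes

Removing C leaves {B, D, E, F, G, H, I, and J} with no path to {A}, so the network splits into 2 components. C is a cut vertex.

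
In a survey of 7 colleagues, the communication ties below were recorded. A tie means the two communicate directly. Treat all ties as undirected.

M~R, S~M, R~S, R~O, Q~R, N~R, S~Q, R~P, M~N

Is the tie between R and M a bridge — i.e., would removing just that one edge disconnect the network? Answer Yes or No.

Even without that edge, R still reaches M via R – N – M, so the network stays connected. Not a bridge.

No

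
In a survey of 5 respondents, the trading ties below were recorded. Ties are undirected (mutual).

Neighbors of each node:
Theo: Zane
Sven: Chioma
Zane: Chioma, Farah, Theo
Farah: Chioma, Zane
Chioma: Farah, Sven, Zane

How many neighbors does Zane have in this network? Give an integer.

Zane is directly tied to Chioma, Farah, and Theo. That is 3 neighbors, so the degree of Zane is 3.

3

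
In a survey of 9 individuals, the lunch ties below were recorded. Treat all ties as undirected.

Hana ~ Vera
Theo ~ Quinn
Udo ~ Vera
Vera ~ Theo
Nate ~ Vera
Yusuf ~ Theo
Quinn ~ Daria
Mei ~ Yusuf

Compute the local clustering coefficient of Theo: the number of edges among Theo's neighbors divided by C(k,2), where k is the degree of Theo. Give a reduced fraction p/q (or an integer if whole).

Theo's neighbors: Quinn, Vera, and Yusuf (k = 3).
Possible neighbor pairs: C(3,2) = 3. Edges among them: none → e = 0.
Clustering(Theo) = 0/3 = 0.

0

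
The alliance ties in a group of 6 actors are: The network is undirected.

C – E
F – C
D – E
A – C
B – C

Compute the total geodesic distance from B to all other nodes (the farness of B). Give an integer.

10

Distances from B: A:2, C:1, D:3, E:2, F:2.
Sum = 2 + 1 + 3 + 2 + 2 = 10.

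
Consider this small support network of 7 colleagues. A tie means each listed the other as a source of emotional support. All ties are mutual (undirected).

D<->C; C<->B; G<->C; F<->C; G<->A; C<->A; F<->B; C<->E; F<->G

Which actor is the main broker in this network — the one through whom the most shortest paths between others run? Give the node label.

Unnormalized betweenness of each node: A:0, B:0, C:11, D:0, E:0, F:1/2, G:1/2.
C has the largest value, 11, making it the main broker — the node through which the most shortest paths run.

C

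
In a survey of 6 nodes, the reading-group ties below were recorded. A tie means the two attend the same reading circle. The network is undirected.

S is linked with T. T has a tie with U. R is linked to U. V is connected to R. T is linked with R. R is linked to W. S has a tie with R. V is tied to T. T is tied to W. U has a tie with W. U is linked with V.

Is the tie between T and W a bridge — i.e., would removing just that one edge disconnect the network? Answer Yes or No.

No

Even without that edge, T still reaches W via T – R – W, so the network stays connected. Not a bridge.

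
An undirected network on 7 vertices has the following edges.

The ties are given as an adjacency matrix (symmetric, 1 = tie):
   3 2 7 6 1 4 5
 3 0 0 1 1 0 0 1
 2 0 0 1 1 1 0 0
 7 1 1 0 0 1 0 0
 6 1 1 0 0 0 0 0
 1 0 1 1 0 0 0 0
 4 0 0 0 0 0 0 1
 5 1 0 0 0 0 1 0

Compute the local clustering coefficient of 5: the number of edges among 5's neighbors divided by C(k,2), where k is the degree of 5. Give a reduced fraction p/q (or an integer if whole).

5's neighbors: 3 and 4 (k = 2).
Possible neighbor pairs: C(2,2) = 1. Edges among them: none → e = 0.
Clustering(5) = 0/1.

0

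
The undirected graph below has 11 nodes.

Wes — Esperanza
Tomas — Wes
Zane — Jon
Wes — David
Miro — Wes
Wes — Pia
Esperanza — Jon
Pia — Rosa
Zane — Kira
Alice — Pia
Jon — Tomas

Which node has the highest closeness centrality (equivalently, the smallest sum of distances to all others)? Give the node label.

Farness (sum of distances to all others) for each node — Alice:32, David:27, Esperanza:21, Jon:24, Kira:40, Miro:27, Pia:23, Rosa:32, Tomas:21, Wes:18, Zane:31.
The smallest farness is 18, for Wes, so Wes has the highest closeness.

Wes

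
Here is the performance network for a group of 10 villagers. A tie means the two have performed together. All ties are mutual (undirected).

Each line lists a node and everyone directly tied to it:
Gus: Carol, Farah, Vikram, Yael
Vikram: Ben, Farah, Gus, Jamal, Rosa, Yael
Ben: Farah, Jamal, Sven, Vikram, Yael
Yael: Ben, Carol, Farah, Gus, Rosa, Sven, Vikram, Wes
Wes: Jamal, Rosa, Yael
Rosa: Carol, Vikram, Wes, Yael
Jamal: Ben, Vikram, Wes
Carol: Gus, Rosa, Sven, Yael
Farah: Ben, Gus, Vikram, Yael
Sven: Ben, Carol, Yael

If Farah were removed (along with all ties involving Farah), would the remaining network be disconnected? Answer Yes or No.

No

Even without Farah, every remaining node can still reach every other (the residual graph is connected), so Farah is not a cut vertex.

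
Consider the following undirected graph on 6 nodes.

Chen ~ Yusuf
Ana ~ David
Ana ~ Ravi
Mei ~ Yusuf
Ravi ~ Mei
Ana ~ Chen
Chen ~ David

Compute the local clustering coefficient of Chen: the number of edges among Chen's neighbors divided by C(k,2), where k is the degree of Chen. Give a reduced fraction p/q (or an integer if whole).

1/3

Chen's neighbors: Ana, David, and Yusuf (k = 3).
Possible neighbor pairs: C(3,2) = 3. Edges among them: Ana–David → e = 1.
Clustering(Chen) = 1/3.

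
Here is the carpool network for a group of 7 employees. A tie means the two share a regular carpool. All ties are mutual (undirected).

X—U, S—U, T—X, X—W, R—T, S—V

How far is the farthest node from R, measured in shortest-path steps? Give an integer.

5

Distances from R: S:4, T:1, U:3, V:5, W:3, X:2.
The largest is 5 (to V), so the eccentricity of R is 5.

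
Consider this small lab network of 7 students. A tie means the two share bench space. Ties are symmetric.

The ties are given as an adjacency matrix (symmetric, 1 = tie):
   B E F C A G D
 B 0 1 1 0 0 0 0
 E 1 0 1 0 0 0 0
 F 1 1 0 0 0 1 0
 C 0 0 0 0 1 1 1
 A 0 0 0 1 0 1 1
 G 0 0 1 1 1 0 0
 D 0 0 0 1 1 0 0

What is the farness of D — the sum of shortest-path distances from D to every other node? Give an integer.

Distances from D: A:1, B:4, C:1, E:4, F:3, G:2.
Sum = 1 + 4 + 1 + 4 + 3 + 2 = 15.

15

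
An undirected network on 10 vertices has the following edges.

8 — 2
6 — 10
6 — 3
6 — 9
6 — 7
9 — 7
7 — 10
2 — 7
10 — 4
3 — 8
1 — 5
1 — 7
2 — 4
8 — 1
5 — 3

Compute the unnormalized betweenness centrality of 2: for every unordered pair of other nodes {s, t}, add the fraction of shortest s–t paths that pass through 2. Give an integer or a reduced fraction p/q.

74/15

Pairs whose geodesics pass through 2 — 3–4: 1/2; 9–4: 1/3; 9–8: 1/3; 7–4: 1/2; 7–8: 1/2; 10–8: 2/4; 4–8: 1; 4–1: 2/3; 4–5: 3/5.
All other pairs contribute 0.
Summing the contributions gives betweenness(2) = 74/15.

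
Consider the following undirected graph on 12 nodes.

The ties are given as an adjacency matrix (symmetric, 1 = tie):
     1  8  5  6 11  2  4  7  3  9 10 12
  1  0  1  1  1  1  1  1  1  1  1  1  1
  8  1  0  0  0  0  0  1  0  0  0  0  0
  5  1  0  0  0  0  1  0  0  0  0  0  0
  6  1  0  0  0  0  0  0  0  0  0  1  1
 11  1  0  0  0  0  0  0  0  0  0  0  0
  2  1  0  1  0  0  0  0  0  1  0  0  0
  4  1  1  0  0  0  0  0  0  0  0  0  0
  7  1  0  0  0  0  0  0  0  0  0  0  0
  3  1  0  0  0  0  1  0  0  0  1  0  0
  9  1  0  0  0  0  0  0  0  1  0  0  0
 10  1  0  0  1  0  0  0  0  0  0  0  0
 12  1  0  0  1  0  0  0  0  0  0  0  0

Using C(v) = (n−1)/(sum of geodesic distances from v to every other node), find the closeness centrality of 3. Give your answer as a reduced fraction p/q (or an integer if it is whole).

Distances from 3: 1:1, 2:1, 4:2, 5:2, 6:2, 7:2, 8:2, 9:1, 10:2, 11:2, 12:2. Sum = 19.
n = 12, so closeness = 11/19.

11/19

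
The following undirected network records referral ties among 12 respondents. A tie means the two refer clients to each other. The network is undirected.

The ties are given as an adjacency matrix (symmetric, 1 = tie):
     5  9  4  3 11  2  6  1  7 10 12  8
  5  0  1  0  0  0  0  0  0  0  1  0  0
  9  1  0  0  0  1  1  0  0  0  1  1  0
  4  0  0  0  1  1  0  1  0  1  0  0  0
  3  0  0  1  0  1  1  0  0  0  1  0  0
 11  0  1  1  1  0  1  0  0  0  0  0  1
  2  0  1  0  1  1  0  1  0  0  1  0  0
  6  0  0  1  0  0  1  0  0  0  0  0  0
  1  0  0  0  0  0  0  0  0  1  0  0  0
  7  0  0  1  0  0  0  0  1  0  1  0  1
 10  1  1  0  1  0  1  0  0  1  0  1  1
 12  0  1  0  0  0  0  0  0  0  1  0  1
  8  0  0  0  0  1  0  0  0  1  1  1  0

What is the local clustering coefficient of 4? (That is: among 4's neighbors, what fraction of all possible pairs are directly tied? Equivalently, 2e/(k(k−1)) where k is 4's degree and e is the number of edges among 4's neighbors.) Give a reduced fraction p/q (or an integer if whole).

4's neighbors: 3, 6, 7, and 11 (k = 4).
Possible neighbor pairs: C(4,2) = 6. Edges among them: 3–11 → e = 1.
Clustering(4) = 1/6.

1/6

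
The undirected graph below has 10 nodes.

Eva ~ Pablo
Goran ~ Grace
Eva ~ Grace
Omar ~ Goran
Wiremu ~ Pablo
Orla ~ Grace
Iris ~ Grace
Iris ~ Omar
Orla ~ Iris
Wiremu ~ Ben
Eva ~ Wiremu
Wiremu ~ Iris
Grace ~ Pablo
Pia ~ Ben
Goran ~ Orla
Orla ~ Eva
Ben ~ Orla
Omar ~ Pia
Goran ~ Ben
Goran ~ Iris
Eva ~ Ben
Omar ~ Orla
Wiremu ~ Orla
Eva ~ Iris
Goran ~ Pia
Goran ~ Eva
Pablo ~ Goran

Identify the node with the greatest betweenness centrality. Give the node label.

Unnormalized betweenness of each node: Ben:61/30, Eva:28/15, Goran:27/4, Grace:1/2, Iris:97/60, Omar:5/6, Orla:38/15, Pablo:9/20, Pia:1/3, Wiremu:13/12.
Goran has the largest value, 27/4, making it the main broker — the node through which the most shortest paths run.

Goran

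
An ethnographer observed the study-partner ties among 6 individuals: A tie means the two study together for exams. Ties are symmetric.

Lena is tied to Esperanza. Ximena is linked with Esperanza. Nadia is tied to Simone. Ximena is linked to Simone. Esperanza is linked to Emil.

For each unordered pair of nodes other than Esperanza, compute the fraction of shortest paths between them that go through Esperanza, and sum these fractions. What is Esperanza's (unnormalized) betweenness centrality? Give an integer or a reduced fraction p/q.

7

Pairs whose geodesics pass through Esperanza — Ximena–Lena: 1; Ximena–Emil: 1; Simone–Lena: 1; Simone–Emil: 1; Nadia–Lena: 1; Nadia–Emil: 1; Lena–Emil: 1.
All other pairs contribute 0.
Summing the contributions gives betweenness(Esperanza) = 7.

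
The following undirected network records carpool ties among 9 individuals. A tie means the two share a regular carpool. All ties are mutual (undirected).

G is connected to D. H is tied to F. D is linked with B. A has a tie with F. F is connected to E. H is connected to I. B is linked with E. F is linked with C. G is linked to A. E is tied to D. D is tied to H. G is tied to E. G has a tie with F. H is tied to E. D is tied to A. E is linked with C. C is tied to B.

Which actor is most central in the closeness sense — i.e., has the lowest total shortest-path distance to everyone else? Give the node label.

Farness (sum of distances to all others) for each node — A:14, B:14, C:14, D:11, E:10, F:11, G:13, H:12, I:19.
The smallest farness is 10, for E, so E has the highest closeness.

E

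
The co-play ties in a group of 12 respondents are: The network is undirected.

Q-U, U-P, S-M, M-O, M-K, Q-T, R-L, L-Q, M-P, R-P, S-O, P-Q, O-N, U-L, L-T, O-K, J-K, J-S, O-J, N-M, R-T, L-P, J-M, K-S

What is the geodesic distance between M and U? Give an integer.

One shortest route is M – P – U, which uses 2 edges, and M and U are not directly tied, so nothing shorter exists. So d(M,U) = 2.

2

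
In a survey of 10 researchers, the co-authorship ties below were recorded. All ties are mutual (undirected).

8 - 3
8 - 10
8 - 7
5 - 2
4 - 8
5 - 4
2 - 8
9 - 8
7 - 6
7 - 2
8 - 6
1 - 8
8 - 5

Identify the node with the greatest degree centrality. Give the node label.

Degrees — 1:1, 2:3, 3:1, 4:2, 5:3, 6:2, 7:3, 8:9, 9:1, 10:1.
The maximum is 9, attained only by 8.

8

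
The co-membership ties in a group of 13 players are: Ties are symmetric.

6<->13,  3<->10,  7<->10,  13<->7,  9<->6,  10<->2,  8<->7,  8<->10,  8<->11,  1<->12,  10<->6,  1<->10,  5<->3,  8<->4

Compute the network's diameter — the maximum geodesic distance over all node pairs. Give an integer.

4

Eccentricity of each node (its greatest distance to any other): 1:3, 2:3, 3:3, 4:4, 5:4, 6:3, 7:3, 8:3, 9:4, 10:2, 11:4, 12:4, 13:4.
The maximum eccentricity is 4, realized for instance by the pair 5–12 via 5 – 3 – 10 – 1 – 12. So the diameter is 4.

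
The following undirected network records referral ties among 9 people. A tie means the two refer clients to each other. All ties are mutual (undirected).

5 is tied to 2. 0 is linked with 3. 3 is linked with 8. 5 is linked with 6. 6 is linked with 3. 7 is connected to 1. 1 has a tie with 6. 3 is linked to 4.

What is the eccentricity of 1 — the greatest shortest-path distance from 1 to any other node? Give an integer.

3

Distances from 1: 0:3, 2:3, 3:2, 4:3, 5:2, 6:1, 7:1, 8:3.
The largest is 3 (to 4, 8, 0, and 2), so the eccentricity of 1 is 3.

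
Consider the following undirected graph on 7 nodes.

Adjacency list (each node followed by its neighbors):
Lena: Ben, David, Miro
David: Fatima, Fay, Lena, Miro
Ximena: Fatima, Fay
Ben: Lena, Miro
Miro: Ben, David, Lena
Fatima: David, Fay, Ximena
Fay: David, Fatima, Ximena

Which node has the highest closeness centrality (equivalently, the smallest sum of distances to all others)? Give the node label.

David

Farness (sum of distances to all others) for each node — Ben:14, David:8, Fatima:10, Fay:10, Lena:10, Miro:10, Ximena:14.
The smallest farness is 8, for David, so David has the highest closeness.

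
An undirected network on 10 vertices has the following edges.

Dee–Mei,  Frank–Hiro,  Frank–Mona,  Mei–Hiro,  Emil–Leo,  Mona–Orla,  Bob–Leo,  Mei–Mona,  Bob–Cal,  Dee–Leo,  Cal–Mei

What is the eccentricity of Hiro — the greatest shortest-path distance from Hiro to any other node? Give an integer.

Distances from Hiro: Bob:3, Cal:2, Dee:2, Emil:4, Frank:1, Leo:3, Mei:1, Mona:2, Orla:3.
The largest is 4 (to Emil), so the eccentricity of Hiro is 4.

4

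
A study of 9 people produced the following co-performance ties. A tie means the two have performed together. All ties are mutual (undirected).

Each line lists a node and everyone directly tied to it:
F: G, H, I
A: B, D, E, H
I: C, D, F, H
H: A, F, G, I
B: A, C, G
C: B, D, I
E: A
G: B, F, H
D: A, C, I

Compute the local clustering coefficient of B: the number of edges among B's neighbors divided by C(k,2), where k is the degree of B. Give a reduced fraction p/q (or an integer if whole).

0

B's neighbors: A, C, and G (k = 3).
Possible neighbor pairs: C(3,2) = 3. Edges among them: none → e = 0.
Clustering(B) = 0/3 = 0.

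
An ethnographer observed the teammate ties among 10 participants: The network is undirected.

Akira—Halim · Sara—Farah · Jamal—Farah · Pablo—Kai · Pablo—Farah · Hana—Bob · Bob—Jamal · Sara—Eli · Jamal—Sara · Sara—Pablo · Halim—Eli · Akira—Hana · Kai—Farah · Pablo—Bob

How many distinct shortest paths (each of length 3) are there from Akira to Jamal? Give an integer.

1

The shortest distance is 3, and the only length-3 path is Akira–Hana–Bob–Jamal. So there is exactly 1 shortest path.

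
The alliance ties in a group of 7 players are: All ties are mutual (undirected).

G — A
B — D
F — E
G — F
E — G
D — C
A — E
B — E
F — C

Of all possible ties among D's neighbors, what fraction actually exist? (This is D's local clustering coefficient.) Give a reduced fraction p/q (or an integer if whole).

0

D's neighbors: B and C (k = 2).
Possible neighbor pairs: C(2,2) = 1. Edges among them: none → e = 0.
Clustering(D) = 0/1.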